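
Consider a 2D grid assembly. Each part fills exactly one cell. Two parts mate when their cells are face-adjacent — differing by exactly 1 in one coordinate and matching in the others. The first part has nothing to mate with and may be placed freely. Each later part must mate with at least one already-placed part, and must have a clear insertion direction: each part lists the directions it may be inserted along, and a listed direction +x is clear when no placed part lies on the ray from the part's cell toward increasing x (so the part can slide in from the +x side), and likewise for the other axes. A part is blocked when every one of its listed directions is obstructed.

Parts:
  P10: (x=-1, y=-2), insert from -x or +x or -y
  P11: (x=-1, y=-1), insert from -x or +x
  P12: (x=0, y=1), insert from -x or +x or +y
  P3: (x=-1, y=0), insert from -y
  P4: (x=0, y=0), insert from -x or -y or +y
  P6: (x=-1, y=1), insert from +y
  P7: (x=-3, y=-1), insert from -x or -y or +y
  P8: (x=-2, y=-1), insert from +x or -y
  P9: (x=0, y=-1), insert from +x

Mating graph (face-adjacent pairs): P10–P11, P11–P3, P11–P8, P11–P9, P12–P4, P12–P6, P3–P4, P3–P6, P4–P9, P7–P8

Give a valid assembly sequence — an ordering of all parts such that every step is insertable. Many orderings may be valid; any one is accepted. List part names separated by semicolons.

P9; P4; P12; P6; P3; P11; P10; P8; P7

1. P9@(0, -1) [+x clear] — {P9}
2. P4@(0, 0) [-x clear] — {P4, P9}
3. P12@(0, 1) [-x clear] — {P12, P4, P9}
4. P6@(-1, 1) [+y clear] — {P12, P4, P6, P9}
5. P3@(-1, 0) [-y clear] — {P12, P3, P4, P6, P9}
6. P11@(-1, -1) [-x clear] — {P11, P12, P3, P4, P6, P9}
7. P10@(-1, -2) [-x clear] — {P10, P11, P12, P3, P4, P6, P9}
8. P8@(-2, -1) [-y clear] — {P10, P11, P12, P3, P4, P6, P8, P9}
9. P7@(-3, -1) [-x clear] — {P10, P11, P12, P3, P4, P6, P7, P8, P9}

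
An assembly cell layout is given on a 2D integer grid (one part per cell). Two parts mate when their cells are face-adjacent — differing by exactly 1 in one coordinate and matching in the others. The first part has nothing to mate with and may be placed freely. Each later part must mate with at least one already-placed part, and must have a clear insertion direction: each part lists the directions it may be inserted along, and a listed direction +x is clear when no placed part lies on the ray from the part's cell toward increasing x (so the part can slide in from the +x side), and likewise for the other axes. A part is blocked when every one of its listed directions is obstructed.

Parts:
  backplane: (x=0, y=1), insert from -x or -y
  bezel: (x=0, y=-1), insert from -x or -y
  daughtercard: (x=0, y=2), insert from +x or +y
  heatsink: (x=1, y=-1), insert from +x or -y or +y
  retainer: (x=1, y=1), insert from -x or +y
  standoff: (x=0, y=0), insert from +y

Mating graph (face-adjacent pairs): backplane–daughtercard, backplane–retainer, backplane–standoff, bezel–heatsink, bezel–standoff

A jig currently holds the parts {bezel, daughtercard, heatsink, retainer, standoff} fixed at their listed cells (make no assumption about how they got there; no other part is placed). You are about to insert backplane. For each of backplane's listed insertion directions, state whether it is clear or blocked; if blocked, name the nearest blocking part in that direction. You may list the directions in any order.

-x: ray from backplane(0, 1) has no placed part ⇒ clear
-y: nearest on ray is standoff@(0, 0) ⇒ blocked

-x: clear; -y: blocked by standoff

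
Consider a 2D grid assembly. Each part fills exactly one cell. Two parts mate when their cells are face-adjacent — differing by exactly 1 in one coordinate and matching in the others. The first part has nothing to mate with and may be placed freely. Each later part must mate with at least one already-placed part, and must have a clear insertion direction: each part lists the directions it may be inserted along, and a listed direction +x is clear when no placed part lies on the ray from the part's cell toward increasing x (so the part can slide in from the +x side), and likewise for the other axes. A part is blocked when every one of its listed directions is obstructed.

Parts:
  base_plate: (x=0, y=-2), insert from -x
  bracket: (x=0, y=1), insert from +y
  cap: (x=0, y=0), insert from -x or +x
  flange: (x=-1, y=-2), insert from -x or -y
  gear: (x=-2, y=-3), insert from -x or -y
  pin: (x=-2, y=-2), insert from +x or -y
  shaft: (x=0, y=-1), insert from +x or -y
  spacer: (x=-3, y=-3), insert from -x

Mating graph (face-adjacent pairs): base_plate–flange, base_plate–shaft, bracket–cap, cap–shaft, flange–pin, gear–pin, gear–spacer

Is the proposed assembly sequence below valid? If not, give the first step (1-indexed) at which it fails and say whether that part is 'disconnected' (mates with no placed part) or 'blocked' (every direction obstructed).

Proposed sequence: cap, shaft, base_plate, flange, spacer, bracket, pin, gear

1. cap@(0, 0) [-x clear] — {cap}
2. shaft@(0, -1) [+x clear] — {cap, shaft}
3. base_plate@(0, -2) [-x clear] — {base_plate, cap, shaft}
4. flange@(-1, -2) [-x clear] — {base_plate, cap, flange, shaft}
5. spacer@(-3, -3) — no placed neighbour ⇒ disconnected

Invalid at step 5 (disconnected)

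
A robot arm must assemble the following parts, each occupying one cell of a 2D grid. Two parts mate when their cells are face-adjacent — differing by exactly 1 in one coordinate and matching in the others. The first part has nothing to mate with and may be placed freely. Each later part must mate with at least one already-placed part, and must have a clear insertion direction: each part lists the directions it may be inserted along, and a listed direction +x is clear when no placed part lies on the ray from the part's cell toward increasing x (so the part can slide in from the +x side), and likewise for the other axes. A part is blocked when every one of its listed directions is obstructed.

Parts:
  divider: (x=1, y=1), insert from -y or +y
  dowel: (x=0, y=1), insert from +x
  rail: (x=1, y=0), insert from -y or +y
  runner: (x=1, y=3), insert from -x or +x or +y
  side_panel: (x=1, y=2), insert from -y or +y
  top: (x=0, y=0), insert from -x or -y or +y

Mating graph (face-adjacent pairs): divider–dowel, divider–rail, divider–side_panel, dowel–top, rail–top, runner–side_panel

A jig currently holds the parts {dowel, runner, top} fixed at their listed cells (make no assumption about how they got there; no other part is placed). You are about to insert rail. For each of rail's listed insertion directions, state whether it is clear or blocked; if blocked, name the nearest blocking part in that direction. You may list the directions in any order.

+y: blocked by runner; -y: clear

-y: ray from rail(1, 0) has no placed part ⇒ clear
+y: nearest on ray is runner@(1, 3) ⇒ blocked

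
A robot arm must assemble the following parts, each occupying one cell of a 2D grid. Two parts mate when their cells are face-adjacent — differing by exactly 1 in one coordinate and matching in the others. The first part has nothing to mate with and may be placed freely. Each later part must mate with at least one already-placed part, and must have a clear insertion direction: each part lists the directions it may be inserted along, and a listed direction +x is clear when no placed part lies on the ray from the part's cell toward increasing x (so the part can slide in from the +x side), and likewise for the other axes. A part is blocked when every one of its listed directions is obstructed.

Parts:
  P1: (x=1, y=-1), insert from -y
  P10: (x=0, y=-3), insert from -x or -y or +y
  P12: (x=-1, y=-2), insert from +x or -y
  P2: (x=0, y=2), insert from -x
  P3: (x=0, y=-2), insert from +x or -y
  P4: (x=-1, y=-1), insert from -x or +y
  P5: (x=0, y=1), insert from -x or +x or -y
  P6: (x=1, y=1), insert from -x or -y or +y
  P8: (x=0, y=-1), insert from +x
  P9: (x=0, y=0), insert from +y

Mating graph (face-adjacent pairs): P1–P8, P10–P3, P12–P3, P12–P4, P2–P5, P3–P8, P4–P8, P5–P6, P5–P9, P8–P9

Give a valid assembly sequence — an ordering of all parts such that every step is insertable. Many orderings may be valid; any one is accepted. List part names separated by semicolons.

1. P9@(0, 0) [+y clear] — {P9}
2. P8@(0, -1) [+x clear] — {P8, P9}
3. P1@(1, -1) [-y clear] — {P1, P8, P9}
4. P5@(0, 1) [-x clear] — {P1, P5, P8, P9}
5. P2@(0, 2) [-x clear] — {P1, P2, P5, P8, P9}
6. P3@(0, -2) [+x clear] — {P1, P2, P3, P5, P8, P9}
7. P12@(-1, -2) [-y clear] — {P1, P12, P2, P3, P5, P8, P9}
8. P10@(0, -3) [-x clear] — {P1, P10, P12, P2, P3, P5, P8, P9}
9. P6@(1, 1) [+y clear] — {P1, P10, P12, P2, P3, P5, P6, P8, P9}
10. P4@(-1, -1) [-x clear] — {P1, P10, P12, P2, P3, P4, P5, P6, P8, P9}

P9; P8; P1; P5; P2; P3; P12; P10; P6; P4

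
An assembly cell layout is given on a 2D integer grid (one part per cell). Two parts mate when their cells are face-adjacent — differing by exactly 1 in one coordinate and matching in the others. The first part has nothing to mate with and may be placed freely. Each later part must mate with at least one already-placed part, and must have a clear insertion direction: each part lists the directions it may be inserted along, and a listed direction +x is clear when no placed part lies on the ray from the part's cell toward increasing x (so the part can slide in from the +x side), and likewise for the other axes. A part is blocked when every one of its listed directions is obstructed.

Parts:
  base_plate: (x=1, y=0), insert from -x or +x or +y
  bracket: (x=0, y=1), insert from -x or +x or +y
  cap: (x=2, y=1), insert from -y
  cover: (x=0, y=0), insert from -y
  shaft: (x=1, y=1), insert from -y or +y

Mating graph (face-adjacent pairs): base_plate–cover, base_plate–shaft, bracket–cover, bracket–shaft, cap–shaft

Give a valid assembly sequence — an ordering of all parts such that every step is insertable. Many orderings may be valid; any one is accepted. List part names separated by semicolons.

bracket; shaft; cover; base_plate; cap

1. bracket@(0, 1) [-x clear] — {bracket}
2. shaft@(1, 1) [-y clear] — {bracket, shaft}
3. cover@(0, 0) [-y clear] — {bracket, cover, shaft}
4. base_plate@(1, 0) [+x clear] — {base_plate, bracket, cover, shaft}
5. cap@(2, 1) [-y clear] — {base_plate, bracket, cap, cover, shaft}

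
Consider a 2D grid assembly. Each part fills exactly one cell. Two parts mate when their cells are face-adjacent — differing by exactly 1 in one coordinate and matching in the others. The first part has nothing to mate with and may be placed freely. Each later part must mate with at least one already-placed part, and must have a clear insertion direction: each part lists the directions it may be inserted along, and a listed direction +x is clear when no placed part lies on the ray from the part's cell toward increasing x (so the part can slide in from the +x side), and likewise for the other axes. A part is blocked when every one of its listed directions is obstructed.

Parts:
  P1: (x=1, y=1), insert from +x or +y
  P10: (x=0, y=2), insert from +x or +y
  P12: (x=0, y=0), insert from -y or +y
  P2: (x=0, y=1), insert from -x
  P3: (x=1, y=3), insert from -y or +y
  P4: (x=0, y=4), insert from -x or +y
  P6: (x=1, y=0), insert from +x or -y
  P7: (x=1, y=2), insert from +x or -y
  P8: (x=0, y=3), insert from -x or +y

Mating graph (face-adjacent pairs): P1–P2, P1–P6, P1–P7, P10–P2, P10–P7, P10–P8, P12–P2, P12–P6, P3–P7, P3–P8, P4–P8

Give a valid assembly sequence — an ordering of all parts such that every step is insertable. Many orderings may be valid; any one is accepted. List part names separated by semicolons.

1. P4@(0, 4) [-x clear] — {P4}
2. P8@(0, 3) [-x clear] — {P4, P8}
3. P10@(0, 2) [+x clear] — {P10, P4, P8}
4. P2@(0, 1) [-x clear] — {P10, P2, P4, P8}
5. P12@(0, 0) [-y clear] — {P10, P12, P2, P4, P8}
6. P1@(1, 1) [+x clear] — {P1, P10, P12, P2, P4, P8}
7. P7@(1, 2) [+x clear] — {P1, P10, P12, P2, P4, P7, P8}
8. P3@(1, 3) [+y clear] — {P1, P10, P12, P2, P3, P4, P7, P8}
9. P6@(1, 0) [+x clear] — {P1, P10, P12, P2, P3, P4, P6, P7, P8}

P4; P8; P10; P2; P12; P1; P7; P3; P6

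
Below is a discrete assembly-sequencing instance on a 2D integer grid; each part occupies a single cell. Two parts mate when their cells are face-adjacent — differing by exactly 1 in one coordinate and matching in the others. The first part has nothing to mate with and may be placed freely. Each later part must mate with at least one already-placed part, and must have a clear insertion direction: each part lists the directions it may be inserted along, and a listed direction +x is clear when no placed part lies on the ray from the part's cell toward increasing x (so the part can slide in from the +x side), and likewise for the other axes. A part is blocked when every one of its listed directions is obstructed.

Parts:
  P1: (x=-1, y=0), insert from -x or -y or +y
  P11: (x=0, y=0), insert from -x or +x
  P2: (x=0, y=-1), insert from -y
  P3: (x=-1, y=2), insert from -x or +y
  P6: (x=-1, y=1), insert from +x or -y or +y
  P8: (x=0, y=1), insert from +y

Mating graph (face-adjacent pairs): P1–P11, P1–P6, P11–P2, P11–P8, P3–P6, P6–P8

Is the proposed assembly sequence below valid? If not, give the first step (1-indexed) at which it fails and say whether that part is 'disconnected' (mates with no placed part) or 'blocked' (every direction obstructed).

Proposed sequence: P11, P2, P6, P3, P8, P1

Invalid at step 3 (disconnected)

1. P11@(0, 0) [-x clear] — {P11}
2. P2@(0, -1) [-y clear] — {P11, P2}
3. P6@(-1, 1) — no placed neighbour ⇒ disconnected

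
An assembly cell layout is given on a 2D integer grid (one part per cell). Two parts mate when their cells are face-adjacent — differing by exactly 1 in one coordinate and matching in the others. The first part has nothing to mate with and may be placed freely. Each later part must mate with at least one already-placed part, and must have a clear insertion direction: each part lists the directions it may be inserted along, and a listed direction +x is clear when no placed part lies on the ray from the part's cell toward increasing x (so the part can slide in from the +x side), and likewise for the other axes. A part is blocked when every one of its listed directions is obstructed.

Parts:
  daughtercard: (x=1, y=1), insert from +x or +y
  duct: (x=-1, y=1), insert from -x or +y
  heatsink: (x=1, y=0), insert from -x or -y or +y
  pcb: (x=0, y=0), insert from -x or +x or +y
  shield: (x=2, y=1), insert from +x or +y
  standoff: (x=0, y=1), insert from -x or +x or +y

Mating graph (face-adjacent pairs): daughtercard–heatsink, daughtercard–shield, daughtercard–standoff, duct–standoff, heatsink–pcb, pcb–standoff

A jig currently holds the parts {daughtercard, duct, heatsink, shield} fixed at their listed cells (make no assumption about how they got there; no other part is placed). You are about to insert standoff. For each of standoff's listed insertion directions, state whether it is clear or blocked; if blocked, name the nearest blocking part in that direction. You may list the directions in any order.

-x: nearest on ray is duct@(-1, 1) ⇒ blocked
+x: nearest on ray is daughtercard@(1, 1) ⇒ blocked
+y: ray from standoff(0, 1) has no placed part ⇒ clear

+x: blocked by daughtercard; +y: clear; -x: blocked by duct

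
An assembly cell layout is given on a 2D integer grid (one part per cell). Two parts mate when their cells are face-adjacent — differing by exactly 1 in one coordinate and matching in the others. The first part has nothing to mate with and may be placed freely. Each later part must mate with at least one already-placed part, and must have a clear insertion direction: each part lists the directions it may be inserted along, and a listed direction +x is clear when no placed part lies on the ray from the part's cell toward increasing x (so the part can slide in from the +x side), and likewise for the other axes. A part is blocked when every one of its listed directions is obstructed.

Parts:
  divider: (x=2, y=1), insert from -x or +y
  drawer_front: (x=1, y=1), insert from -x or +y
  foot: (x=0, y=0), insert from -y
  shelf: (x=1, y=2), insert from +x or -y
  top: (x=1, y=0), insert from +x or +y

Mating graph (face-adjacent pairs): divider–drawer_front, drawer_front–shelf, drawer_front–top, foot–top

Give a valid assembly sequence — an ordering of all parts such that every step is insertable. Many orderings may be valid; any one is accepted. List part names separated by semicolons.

1. drawer_front@(1, 1) [-x clear] — {drawer_front}
2. divider@(2, 1) [+y clear] — {divider, drawer_front}
3. shelf@(1, 2) [+x clear] — {divider, drawer_front, shelf}
4. top@(1, 0) [+x clear] — {divider, drawer_front, shelf, top}
5. foot@(0, 0) [-y clear] — {divider, drawer_front, foot, shelf, top}

drawer_front; divider; shelf; top; foot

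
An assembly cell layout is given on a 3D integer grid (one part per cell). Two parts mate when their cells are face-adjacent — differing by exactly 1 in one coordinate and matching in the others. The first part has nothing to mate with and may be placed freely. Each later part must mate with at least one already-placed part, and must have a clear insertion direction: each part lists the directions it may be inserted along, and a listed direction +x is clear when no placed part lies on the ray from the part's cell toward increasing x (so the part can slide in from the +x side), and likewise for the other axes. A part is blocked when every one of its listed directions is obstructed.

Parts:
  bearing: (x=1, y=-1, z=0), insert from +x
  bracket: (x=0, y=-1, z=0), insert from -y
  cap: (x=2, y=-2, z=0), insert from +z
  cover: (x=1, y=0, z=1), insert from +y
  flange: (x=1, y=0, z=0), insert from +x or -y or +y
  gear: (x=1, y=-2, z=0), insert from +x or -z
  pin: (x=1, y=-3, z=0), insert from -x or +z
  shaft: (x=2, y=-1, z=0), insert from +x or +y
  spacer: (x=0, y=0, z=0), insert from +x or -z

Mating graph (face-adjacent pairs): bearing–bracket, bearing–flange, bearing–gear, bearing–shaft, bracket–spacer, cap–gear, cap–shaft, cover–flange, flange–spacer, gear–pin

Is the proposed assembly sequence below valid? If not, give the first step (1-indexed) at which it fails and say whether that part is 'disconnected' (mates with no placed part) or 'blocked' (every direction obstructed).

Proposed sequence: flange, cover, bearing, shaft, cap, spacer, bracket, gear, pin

1. flange@(1, 0, 0) [+x clear] — {flange}
2. cover@(1, 0, 1) [+y clear] — {cover, flange}
3. bearing@(1, -1, 0) [+x clear] — {bearing, cover, flange}
4. shaft@(2, -1, 0) [+x clear] — {bearing, cover, flange, shaft}
5. cap@(2, -2, 0) [+z clear] — {bearing, cap, cover, flange, shaft}
6. spacer@(0, 0, 0) [-z clear] — {bearing, cap, cover, flange, shaft, spacer}
7. bracket@(0, -1, 0) [-y clear] — {bearing, bracket, cap, cover, flange, shaft, spacer}
8. gear@(1, -2, 0) [-z clear] — {bearing, bracket, cap, cover, flange, gear, shaft, spacer}
9. pin@(1, -3, 0) [-x clear] — {bearing, bracket, cap, cover, flange, gear, pin, shaft, spacer}

Valid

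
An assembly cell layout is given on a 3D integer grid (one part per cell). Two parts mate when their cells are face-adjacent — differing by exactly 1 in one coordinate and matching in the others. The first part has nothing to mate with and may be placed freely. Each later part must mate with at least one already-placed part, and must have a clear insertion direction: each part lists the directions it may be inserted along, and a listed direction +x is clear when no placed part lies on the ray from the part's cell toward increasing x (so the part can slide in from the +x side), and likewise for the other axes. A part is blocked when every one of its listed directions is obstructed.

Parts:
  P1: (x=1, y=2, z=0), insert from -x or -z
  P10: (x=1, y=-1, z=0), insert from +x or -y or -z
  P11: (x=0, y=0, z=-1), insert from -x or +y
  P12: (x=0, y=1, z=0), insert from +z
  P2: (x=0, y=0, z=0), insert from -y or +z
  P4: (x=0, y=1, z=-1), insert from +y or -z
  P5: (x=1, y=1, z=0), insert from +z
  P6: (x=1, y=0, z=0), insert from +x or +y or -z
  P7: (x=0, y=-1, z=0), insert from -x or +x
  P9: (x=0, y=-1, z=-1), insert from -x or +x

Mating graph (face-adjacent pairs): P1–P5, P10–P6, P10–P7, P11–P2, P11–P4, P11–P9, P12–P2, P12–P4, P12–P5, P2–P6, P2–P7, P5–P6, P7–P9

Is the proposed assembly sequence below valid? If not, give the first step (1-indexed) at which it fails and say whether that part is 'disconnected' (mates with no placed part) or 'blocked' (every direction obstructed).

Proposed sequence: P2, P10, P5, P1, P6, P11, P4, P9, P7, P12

Invalid at step 2 (disconnected)

1. P2@(0, 0, 0) [-y clear] — {P2}
2. P10@(1, -1, 0) — no placed neighbour ⇒ disconnected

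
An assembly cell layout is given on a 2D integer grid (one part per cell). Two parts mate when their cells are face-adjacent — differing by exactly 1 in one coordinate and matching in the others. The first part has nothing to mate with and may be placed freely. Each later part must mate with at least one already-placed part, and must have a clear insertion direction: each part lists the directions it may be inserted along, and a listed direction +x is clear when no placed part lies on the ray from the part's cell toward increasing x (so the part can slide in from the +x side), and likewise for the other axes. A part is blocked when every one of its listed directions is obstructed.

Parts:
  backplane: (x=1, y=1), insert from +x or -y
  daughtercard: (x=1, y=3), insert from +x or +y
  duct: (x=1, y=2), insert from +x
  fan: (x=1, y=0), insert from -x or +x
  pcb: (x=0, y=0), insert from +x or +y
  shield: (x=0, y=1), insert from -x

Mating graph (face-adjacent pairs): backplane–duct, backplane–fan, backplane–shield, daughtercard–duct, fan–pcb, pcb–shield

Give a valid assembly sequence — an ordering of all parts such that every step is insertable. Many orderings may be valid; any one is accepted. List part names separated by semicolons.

1. backplane@(1, 1) [+x clear] — {backplane}
2. duct@(1, 2) [+x clear] — {backplane, duct}
3. daughtercard@(1, 3) [+x clear] — {backplane, daughtercard, duct}
4. shield@(0, 1) [-x clear] — {backplane, daughtercard, duct, shield}
5. pcb@(0, 0) [+x clear] — {backplane, daughtercard, duct, pcb, shield}
6. fan@(1, 0) [+x clear] — {backplane, daughtercard, duct, fan, pcb, shield}

backplane; duct; daughtercard; shield; pcb; fan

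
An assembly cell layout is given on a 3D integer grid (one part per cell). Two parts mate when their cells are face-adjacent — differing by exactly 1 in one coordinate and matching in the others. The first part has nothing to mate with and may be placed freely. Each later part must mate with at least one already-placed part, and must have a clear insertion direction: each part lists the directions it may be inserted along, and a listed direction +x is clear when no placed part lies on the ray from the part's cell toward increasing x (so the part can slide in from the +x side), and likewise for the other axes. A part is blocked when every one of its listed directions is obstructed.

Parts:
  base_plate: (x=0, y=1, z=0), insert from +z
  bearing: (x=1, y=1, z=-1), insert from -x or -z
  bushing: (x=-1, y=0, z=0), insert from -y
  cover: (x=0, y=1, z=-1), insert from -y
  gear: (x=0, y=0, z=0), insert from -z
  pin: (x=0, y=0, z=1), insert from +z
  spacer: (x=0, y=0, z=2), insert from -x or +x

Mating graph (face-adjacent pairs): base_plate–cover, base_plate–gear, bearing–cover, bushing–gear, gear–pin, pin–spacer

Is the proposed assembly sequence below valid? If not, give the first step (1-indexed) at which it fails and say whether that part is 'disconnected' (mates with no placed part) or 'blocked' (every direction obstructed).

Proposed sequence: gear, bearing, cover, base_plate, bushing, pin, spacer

1. gear@(0, 0, 0) [-z clear] — {gear}
2. bearing@(1, 1, -1) — no placed neighbour ⇒ disconnected

Invalid at step 2 (disconnected)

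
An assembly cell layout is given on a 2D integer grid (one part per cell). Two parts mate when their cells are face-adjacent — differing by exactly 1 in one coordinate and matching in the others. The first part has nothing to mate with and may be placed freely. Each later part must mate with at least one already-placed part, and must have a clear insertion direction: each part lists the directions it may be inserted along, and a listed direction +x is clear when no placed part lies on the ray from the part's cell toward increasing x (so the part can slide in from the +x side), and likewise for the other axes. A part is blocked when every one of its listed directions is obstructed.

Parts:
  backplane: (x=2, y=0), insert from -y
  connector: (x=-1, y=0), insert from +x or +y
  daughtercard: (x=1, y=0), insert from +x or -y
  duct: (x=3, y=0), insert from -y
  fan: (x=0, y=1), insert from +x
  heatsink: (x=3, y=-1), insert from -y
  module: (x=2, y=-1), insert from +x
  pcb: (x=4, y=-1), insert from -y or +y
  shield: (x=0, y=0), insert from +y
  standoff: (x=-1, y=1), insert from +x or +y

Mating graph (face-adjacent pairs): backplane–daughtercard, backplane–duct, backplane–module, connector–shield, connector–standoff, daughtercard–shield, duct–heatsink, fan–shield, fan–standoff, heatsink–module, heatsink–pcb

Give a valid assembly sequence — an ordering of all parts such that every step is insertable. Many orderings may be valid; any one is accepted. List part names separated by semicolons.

connector; standoff; shield; fan; daughtercard; backplane; module; duct; heatsink; pcb

1. connector@(-1, 0) [+x clear] — {connector}
2. standoff@(-1, 1) [+x clear] — {connector, standoff}
3. shield@(0, 0) [+y clear] — {connector, shield, standoff}
4. fan@(0, 1) [+x clear] — {connector, fan, shield, standoff}
5. daughtercard@(1, 0) [+x clear] — {connector, daughtercard, fan, shield, standoff}
6. backplane@(2, 0) [-y clear] — {backplane, connector, daughtercard, fan, shield, standoff}
7. module@(2, -1) [+x clear] — {backplane, connector, daughtercard, fan, module, shield, standoff}
8. duct@(3, 0) [-y clear] — {backplane, connector, daughtercard, duct, fan, module, shield, standoff}
9. heatsink@(3, -1) [-y clear] — {backplane, connector, daughtercard, duct, fan, heatsink, module, shield, standoff}
10. pcb@(4, -1) [-y clear] — {backplane, connector, daughtercard, duct, fan, heatsink, module, pcb, shield, standoff}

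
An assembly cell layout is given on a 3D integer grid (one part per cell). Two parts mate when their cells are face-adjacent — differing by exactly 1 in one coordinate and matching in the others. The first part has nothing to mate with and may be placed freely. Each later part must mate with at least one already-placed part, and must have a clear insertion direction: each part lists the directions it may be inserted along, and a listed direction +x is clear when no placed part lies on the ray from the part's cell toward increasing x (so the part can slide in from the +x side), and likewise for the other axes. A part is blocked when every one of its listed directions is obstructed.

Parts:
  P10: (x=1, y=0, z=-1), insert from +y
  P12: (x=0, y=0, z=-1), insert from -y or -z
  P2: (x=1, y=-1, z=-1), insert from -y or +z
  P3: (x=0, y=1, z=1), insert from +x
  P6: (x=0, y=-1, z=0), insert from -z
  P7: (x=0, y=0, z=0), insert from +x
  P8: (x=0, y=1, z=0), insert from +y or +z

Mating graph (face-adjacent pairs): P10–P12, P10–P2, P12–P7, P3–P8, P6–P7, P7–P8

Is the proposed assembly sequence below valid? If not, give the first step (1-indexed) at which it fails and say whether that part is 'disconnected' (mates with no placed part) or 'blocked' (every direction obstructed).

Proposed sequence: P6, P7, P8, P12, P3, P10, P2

1. P6@(0, -1, 0) [-z clear] — {P6}
2. P7@(0, 0, 0) [+x clear] — {P6, P7}
3. P8@(0, 1, 0) [+y clear] — {P6, P7, P8}
4. P12@(0, 0, -1) [-y clear] — {P12, P6, P7, P8}
5. P3@(0, 1, 1) [+x clear] — {P12, P3, P6, P7, P8}
6. P10@(1, 0, -1) [+y clear] — {P10, P12, P3, P6, P7, P8}
7. P2@(1, -1, -1) [-y clear] — {P10, P12, P2, P3, P6, P7, P8}

Valid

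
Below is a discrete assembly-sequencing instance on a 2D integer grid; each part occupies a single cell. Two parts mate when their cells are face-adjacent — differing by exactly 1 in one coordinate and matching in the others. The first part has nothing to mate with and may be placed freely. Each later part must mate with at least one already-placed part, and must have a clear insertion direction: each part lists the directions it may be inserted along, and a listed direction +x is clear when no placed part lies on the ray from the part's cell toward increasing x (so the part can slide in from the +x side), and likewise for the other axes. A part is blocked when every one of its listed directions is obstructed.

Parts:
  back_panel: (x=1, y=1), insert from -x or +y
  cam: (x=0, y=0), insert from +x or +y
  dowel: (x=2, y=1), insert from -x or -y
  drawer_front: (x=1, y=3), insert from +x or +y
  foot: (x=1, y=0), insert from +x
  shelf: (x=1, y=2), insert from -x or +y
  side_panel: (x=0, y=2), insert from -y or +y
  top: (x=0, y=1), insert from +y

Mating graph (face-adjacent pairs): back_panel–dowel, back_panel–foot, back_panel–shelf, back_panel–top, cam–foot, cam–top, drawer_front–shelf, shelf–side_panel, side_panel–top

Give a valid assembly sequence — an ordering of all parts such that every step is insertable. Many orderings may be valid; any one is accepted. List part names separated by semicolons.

top; side_panel; cam; back_panel; shelf; dowel; foot; drawer_front

1. top@(0, 1) [+y clear] — {top}
2. side_panel@(0, 2) [+y clear] — {side_panel, top}
3. cam@(0, 0) [+x clear] — {cam, side_panel, top}
4. back_panel@(1, 1) [+y clear] — {back_panel, cam, side_panel, top}
5. shelf@(1, 2) [+y clear] — {back_panel, cam, shelf, side_panel, top}
6. dowel@(2, 1) [-y clear] — {back_panel, cam, dowel, shelf, side_panel, top}
7. foot@(1, 0) [+x clear] — {back_panel, cam, dowel, foot, shelf, side_panel, top}
8. drawer_front@(1, 3) [+x clear] — {back_panel, cam, dowel, drawer_front, foot, shelf, side_panel, top}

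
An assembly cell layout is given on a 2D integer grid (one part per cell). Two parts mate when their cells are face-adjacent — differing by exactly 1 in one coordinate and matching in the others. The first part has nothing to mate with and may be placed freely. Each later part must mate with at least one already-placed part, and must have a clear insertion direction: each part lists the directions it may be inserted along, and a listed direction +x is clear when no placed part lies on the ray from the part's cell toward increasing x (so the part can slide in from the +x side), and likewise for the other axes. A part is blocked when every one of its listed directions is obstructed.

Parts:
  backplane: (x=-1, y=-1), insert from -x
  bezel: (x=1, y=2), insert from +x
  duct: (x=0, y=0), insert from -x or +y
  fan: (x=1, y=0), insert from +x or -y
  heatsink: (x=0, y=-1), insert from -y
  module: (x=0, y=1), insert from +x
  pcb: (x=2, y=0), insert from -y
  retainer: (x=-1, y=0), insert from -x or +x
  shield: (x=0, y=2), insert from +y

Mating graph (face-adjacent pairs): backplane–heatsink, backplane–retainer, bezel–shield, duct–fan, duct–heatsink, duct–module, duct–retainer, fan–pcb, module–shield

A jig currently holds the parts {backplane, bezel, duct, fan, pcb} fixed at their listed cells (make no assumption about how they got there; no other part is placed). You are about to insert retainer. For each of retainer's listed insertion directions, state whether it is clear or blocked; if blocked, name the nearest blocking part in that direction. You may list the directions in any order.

+x: blocked by duct; -x: clear

-x: ray from retainer(-1, 0) has no placed part ⇒ clear
+x: nearest on ray is duct@(0, 0) ⇒ blocked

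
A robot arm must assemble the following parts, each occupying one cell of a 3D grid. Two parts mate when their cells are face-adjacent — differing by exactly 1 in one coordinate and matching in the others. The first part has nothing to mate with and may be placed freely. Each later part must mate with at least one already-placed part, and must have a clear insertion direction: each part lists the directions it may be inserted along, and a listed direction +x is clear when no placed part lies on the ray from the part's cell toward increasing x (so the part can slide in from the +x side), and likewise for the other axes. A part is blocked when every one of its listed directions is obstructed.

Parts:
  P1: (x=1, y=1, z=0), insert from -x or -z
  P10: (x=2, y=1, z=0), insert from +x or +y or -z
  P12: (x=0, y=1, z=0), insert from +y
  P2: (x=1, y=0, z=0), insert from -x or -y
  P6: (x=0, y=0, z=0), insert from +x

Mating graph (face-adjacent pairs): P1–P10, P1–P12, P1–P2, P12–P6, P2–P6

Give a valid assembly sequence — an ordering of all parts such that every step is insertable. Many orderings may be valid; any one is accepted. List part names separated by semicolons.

1. P6@(0, 0, 0) [+x clear] — {P6}
2. P2@(1, 0, 0) [-y clear] — {P2, P6}
3. P12@(0, 1, 0) [+y clear] — {P12, P2, P6}
4. P1@(1, 1, 0) [-z clear] — {P1, P12, P2, P6}
5. P10@(2, 1, 0) [+x clear] — {P1, P10, P12, P2, P6}

P6; P2; P12; P1; P10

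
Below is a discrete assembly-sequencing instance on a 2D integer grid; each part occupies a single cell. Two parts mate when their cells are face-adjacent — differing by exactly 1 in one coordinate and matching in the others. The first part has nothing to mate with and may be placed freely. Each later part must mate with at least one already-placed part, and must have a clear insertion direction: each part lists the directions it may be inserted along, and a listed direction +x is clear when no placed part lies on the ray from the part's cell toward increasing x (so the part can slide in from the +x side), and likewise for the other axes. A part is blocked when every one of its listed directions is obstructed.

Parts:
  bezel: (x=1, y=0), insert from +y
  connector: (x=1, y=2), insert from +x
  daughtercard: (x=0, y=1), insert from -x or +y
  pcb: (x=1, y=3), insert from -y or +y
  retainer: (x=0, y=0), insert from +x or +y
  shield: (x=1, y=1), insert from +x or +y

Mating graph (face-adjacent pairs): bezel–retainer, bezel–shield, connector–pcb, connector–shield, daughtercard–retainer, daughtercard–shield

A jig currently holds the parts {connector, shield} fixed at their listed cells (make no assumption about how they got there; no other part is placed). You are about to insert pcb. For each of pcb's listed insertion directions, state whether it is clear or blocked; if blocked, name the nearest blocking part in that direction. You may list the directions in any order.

+y: clear; -y: blocked by connector

-y: nearest on ray is connector@(1, 2) ⇒ blocked
+y: ray from pcb(1, 3) has no placed part ⇒ clear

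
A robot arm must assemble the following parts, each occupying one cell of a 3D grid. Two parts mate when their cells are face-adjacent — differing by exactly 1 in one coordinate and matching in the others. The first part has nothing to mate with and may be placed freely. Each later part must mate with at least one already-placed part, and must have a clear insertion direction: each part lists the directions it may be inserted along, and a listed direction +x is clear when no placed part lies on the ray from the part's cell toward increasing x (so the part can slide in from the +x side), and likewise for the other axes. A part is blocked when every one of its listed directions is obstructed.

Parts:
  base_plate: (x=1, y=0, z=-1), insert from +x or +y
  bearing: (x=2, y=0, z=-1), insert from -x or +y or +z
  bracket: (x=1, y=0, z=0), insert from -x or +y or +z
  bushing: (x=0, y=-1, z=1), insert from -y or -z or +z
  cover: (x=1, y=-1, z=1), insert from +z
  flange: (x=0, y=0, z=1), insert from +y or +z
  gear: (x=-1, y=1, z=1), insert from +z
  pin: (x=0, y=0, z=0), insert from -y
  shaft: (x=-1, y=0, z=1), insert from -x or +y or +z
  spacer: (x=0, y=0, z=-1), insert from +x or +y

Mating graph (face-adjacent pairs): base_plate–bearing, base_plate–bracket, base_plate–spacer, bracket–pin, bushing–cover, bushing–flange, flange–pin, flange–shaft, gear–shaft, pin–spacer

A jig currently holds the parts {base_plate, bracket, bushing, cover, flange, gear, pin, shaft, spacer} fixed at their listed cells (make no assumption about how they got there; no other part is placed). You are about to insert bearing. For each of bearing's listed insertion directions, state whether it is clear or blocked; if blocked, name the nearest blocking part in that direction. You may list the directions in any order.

-x: nearest on ray is base_plate@(1, 0, -1) ⇒ blocked
+y: ray from bearing(2, 0, -1) has no placed part ⇒ clear
+z: ray from bearing(2, 0, -1) has no placed part ⇒ clear

+y: clear; +z: clear; -x: blocked by base_plate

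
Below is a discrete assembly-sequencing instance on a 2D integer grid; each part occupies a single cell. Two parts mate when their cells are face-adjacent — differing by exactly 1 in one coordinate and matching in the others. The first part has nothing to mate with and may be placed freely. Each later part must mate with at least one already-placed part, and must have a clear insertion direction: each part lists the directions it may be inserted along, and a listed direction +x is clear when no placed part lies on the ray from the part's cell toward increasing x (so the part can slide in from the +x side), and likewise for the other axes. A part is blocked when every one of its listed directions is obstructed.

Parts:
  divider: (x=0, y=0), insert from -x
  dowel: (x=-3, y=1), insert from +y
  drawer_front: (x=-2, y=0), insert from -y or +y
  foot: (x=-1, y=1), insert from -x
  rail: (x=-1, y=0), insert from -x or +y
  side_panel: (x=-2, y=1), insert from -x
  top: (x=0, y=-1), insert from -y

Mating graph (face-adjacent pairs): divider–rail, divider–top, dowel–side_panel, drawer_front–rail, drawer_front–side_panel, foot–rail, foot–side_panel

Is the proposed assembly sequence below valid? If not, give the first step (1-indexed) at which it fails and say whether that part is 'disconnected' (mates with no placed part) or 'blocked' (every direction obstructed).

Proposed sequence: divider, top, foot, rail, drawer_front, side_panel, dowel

Invalid at step 3 (disconnected)

1. divider@(0, 0) [-x clear] — {divider}
2. top@(0, -1) [-y clear] — {divider, top}
3. foot@(-1, 1) — no placed neighbour ⇒ disconnected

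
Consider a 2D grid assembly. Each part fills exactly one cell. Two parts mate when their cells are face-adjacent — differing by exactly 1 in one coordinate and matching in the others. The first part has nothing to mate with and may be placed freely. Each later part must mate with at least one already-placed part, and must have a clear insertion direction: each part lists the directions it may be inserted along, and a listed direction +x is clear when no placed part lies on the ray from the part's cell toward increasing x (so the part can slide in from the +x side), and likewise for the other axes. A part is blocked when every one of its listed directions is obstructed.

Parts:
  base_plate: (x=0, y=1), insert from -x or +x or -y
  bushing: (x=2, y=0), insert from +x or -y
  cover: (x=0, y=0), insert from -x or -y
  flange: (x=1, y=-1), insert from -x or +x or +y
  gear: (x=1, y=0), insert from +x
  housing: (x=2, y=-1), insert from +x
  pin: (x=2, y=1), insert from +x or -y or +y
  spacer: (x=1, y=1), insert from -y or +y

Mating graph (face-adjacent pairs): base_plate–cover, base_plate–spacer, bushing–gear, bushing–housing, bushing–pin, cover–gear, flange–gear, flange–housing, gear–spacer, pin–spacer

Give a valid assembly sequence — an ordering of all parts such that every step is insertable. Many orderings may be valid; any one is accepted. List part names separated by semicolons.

1. flange@(1, -1) [-x clear] — {flange}
2. housing@(2, -1) [+x clear] — {flange, housing}
3. gear@(1, 0) [+x clear] — {flange, gear, housing}
4. bushing@(2, 0) [+x clear] — {bushing, flange, gear, housing}
5. spacer@(1, 1) [+y clear] — {bushing, flange, gear, housing, spacer}
6. pin@(2, 1) [+x clear] — {bushing, flange, gear, housing, pin, spacer}
7. base_plate@(0, 1) [-x clear] — {base_plate, bushing, flange, gear, housing, pin, spacer}
8. cover@(0, 0) [-x clear] — {base_plate, bushing, cover, flange, gear, housing, pin, spacer}

flange; housing; gear; bushing; spacer; pin; base_plate; cover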